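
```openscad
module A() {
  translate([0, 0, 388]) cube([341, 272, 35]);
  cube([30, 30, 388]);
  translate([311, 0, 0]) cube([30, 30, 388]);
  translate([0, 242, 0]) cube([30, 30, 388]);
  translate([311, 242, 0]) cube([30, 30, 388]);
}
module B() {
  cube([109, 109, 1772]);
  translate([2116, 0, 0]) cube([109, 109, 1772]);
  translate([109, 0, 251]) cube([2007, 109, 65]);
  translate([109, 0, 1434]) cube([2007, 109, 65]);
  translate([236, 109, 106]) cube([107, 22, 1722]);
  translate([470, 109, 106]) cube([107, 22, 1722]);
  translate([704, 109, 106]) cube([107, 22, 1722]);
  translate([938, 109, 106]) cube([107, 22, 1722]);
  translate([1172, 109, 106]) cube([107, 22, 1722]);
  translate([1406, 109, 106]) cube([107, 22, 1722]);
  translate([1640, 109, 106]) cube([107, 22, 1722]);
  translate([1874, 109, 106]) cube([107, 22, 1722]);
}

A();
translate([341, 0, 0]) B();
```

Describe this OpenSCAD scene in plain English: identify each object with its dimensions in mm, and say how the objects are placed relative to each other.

A is a four-legged stool. The seat is a 341×272×35 mm slab whose top surface is at z = 423 mm; four square legs, each 30×30 mm in cross-section, run from the floor (z = 0) to the underside of the seat, each flush with a corner of the seat.

B is a fence section. Two 109×109 mm posts, 1772 mm tall, stand on the floor with a clear span of 2007 mm between their inner faces. Two horizontal rails of 109×65 mm section span the gap between the posts with their undersides at z = 251 mm and z = 1434 mm, flush with the posts' −y face. 8 pickets, each 107 mm wide, 22 mm thick and 1722 mm tall, are fixed to the +y face of the rails with their bottoms at z = 106 mm, evenly spaced across the span with equal gaps (rounded down to the nearest mm) at the −x end and between each pair — any rounding remainder accumulates at the +x end.

The fence section is against the stool's +x side, with their −y faces flush.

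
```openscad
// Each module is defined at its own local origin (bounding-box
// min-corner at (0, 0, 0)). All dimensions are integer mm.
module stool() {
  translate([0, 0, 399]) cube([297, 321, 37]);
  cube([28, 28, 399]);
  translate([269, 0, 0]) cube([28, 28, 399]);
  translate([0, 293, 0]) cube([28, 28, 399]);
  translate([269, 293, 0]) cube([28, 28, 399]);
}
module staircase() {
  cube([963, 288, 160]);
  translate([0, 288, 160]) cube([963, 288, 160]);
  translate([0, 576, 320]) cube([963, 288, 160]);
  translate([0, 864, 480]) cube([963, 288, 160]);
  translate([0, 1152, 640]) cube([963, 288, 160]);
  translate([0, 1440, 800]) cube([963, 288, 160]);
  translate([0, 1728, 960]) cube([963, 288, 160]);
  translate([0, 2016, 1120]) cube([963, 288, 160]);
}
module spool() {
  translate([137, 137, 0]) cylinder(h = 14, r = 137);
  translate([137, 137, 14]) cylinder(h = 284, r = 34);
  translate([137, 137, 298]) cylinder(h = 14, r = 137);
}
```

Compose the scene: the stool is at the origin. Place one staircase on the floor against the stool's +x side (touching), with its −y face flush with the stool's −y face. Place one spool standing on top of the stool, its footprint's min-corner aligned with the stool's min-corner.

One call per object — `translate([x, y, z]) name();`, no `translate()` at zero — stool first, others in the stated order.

stool();
translate([297, 0, 0]) staircase();
translate([0, 0, 436]) spool();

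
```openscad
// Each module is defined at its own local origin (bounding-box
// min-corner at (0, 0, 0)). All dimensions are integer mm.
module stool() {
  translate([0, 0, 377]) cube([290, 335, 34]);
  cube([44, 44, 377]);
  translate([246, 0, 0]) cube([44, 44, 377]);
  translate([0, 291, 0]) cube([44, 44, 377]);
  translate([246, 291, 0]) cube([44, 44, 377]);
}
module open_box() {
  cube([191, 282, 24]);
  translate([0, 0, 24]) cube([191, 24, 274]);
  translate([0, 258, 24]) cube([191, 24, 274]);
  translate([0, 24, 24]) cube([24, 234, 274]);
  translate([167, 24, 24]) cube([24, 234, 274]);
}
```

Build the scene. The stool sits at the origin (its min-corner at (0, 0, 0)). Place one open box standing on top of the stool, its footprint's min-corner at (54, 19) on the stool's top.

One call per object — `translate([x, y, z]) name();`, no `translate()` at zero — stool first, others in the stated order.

stool();
translate([54, 19, 411]) open_box();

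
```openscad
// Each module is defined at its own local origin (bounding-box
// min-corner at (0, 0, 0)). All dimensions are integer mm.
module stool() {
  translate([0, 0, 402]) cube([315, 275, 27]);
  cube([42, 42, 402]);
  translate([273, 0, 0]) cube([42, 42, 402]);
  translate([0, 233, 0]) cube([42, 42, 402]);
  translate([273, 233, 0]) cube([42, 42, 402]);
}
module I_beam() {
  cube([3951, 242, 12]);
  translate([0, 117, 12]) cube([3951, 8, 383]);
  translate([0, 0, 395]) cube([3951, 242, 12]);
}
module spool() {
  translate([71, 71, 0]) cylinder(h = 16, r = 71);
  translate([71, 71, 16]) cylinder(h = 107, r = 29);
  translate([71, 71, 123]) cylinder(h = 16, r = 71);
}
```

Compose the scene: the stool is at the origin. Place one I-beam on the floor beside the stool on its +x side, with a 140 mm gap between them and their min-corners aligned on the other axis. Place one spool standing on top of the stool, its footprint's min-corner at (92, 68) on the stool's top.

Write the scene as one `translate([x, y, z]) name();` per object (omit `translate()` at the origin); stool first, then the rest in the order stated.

stool();
translate([455, 0, 0]) I_beam();
translate([92, 68, 429]) spool();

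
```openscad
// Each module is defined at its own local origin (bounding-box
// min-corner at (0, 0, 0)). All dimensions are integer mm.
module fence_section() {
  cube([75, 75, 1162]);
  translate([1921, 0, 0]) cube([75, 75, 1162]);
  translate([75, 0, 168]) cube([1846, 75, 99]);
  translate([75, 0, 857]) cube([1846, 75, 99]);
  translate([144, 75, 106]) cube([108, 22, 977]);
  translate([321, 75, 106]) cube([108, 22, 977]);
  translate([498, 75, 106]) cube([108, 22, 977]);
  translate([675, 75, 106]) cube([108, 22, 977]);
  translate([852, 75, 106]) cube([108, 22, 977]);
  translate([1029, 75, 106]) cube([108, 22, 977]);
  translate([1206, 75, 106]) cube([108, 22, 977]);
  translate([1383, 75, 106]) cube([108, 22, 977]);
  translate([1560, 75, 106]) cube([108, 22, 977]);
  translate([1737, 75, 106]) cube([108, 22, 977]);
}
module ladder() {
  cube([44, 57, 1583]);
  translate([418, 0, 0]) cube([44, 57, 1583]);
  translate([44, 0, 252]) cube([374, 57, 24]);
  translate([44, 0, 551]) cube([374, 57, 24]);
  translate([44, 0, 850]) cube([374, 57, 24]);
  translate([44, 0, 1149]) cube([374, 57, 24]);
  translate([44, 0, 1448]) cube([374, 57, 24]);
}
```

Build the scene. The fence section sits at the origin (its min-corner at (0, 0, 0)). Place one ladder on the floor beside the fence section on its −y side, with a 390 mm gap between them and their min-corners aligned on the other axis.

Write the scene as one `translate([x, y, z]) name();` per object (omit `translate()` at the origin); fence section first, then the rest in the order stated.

fence_section();
translate([0, -447, 0]) ladder();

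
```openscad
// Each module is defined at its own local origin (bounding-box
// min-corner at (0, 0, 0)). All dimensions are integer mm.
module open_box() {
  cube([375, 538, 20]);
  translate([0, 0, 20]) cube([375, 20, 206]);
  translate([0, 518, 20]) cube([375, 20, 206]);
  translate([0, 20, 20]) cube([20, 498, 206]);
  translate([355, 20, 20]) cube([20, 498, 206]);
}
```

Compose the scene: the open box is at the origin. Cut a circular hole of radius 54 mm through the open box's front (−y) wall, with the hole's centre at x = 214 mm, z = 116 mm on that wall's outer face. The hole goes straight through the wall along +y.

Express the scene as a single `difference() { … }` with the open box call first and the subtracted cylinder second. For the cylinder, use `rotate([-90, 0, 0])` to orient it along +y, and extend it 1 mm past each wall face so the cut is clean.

difference() {
  open_box();
  translate([214, -1, 116]) rotate([-90, 0, 0]) cylinder(h = 22, r = 54);
}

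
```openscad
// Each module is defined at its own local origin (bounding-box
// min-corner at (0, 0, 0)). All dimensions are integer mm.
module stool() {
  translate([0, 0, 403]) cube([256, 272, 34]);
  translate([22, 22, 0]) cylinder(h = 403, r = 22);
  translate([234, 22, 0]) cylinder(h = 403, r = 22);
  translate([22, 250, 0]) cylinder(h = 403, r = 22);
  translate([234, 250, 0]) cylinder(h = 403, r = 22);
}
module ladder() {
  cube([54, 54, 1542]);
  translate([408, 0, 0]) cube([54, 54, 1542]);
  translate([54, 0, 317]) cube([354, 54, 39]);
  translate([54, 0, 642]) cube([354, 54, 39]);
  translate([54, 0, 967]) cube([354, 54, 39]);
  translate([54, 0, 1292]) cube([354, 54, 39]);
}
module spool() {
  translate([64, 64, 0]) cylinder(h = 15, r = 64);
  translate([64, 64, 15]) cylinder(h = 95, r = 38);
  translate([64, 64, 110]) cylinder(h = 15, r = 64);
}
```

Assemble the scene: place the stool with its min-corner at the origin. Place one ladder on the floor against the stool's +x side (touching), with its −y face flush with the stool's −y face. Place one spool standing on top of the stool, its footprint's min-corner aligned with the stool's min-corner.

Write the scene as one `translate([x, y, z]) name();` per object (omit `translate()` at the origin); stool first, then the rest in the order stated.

stool();
translate([256, 0, 0]) ladder();
translate([0, 0, 437]) spool();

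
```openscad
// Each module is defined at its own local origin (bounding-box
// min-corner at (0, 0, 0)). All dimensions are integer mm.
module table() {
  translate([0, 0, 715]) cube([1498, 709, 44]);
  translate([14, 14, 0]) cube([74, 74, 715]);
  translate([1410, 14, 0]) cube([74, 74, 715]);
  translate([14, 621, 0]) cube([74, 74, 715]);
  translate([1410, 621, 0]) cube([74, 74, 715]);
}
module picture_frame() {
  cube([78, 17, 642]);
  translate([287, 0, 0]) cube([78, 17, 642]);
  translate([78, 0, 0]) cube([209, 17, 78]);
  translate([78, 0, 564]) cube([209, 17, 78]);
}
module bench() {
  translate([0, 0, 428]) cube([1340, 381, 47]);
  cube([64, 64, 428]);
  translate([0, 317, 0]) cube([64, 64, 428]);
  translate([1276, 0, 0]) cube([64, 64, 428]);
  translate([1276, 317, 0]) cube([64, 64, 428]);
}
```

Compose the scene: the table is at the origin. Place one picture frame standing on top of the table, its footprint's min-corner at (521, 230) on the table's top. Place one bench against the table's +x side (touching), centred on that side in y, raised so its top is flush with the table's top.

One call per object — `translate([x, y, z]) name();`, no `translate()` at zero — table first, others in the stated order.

table();
translate([521, 230, 759]) picture_frame();
translate([1498, 164, 284]) bench();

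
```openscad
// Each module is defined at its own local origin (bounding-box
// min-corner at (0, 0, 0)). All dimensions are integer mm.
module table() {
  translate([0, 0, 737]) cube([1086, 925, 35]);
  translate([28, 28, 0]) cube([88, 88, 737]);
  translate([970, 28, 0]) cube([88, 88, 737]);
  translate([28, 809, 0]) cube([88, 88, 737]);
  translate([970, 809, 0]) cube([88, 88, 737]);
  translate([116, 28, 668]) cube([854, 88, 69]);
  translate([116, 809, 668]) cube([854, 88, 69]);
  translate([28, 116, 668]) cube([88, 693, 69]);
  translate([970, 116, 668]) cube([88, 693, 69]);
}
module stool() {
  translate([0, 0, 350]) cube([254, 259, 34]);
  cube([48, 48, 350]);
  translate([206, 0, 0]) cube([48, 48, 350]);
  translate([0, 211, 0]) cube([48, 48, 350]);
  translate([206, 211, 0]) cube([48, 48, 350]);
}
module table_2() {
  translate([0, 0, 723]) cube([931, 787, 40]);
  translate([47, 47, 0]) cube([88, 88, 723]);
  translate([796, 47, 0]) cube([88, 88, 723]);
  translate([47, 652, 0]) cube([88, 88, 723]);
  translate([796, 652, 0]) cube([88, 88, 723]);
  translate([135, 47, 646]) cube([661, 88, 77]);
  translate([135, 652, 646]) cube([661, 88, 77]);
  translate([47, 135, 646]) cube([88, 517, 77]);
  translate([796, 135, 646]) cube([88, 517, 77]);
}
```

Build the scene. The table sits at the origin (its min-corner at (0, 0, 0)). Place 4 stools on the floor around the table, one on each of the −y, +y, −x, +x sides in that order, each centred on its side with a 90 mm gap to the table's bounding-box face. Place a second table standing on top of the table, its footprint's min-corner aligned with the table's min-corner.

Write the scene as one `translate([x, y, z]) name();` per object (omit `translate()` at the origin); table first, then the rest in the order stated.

table();
translate([416, -349, 0]) stool();
translate([416, 1015, 0]) stool();
translate([-344, 333, 0]) stool();
translate([1176, 333, 0]) stool();
translate([0, 0, 772]) table_2();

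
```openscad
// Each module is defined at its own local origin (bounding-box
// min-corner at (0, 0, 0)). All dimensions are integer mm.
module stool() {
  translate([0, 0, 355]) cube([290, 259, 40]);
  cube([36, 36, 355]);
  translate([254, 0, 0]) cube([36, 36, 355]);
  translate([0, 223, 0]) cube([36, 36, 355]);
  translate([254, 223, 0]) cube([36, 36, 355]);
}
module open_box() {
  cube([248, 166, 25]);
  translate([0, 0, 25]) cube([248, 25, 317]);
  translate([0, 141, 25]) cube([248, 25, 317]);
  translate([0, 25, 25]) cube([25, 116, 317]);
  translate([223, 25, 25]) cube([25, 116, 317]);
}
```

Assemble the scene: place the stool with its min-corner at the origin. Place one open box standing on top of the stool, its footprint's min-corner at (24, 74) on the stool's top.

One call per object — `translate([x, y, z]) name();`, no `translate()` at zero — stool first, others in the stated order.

stool();
translate([24, 74, 395]) open_box();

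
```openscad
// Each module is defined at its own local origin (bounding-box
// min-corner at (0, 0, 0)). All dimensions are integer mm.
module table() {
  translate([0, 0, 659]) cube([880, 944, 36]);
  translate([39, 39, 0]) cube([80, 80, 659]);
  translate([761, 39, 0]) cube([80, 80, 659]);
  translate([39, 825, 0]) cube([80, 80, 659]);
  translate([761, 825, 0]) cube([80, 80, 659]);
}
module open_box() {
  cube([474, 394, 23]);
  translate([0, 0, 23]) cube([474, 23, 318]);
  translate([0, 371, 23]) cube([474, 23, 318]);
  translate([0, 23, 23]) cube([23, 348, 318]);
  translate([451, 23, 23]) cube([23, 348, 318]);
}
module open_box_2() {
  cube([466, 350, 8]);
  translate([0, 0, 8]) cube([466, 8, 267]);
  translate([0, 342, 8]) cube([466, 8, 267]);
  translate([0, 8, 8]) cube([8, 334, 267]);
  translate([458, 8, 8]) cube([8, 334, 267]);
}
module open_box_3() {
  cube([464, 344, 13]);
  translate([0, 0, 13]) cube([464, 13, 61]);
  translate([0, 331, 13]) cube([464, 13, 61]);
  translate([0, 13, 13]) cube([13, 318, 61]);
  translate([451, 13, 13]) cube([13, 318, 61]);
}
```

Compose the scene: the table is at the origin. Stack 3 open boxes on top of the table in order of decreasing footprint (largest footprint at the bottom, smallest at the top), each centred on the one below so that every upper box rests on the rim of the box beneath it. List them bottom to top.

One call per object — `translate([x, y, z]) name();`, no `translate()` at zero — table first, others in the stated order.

table();
translate([203, 275, 695]) open_box();
translate([207, 297, 1036]) open_box_2();
translate([208, 300, 1311]) open_box_3();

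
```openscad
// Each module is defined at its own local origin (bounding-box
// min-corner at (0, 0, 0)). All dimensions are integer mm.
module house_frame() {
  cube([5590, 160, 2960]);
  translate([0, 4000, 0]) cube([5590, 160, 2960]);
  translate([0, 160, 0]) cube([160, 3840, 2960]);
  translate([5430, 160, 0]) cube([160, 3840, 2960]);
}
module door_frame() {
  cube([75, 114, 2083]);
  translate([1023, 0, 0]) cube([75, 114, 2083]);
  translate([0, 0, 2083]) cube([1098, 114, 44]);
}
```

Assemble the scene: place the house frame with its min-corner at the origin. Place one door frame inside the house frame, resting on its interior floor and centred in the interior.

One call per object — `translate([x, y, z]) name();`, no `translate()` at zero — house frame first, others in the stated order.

house_frame();
translate([2246, 2023, 0]) door_frame();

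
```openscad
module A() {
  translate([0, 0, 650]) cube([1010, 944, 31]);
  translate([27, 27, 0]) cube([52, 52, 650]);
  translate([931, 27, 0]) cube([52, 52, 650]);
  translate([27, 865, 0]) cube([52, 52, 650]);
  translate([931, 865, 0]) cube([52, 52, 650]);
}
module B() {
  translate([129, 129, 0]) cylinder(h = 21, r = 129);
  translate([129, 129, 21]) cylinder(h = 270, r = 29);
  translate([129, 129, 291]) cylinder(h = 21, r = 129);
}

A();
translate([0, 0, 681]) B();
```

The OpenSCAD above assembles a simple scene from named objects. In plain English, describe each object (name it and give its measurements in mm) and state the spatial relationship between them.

A is a rectangular dining table. The top is 1010×944×31 mm with its upper surface at z = 681 mm. It stands on four 52×52 mm square legs, each inset 27 mm from the nearest pair of top edges, running from the floor to the underside of the top.

B is a spool: two coaxial disc flanges of radius 129 mm and thickness 21 mm, joined by a core cylinder of radius 29 mm and height 270 mm. The lower flange rests on z = 0 and the three cylinders share a vertical axis.

The spool is on top of the table.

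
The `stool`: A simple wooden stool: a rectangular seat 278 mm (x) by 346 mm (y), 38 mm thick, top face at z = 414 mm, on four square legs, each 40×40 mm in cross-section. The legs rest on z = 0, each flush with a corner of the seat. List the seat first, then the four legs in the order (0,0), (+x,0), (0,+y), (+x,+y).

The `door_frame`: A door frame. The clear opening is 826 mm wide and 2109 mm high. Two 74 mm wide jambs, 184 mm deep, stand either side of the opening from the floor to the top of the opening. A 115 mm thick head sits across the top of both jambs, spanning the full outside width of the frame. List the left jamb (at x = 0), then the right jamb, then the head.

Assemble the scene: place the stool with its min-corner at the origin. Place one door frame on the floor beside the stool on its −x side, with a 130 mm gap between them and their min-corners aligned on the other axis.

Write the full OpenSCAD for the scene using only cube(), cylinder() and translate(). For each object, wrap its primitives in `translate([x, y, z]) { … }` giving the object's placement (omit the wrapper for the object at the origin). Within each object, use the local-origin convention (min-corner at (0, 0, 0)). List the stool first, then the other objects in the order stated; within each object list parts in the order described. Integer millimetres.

translate([0, 0, 376]) cube([278, 346, 38]);
cube([40, 40, 376]);
translate([238, 0, 0]) cube([40, 40, 376]);
translate([0, 306, 0]) cube([40, 40, 376]);
translate([238, 306, 0]) cube([40, 40, 376]);
translate([-1104, 0, 0]) {
  cube([74, 184, 2109]);
  translate([900, 0, 0]) cube([74, 184, 2109]);
  translate([0, 0, 2109]) cube([974, 184, 115]);
}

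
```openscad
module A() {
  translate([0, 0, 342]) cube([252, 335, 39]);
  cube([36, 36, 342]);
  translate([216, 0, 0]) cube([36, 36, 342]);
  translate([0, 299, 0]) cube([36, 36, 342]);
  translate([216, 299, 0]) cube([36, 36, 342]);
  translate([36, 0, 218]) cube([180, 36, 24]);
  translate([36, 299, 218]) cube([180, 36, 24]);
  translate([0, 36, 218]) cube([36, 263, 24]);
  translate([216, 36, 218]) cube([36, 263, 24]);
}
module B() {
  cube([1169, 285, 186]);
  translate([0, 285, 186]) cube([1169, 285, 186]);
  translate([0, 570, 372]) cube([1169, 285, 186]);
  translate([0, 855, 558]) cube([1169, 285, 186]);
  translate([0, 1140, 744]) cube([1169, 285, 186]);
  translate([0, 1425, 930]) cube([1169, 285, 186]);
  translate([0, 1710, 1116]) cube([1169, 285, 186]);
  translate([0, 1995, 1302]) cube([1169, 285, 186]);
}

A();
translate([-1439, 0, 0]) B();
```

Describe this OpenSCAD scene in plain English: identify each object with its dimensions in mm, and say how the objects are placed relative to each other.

A is a four-legged stool. The seat is 252×335 mm, 39 mm thick, top at z = 381 mm. It stands on four square legs, each 36×36 mm in cross-section, from z = 0 to the seat underside, each flush with a corner of the seat. Four stretchers, 36 mm wide and 24 mm tall, connect adjacent legs with their undersides at z = 218 mm, each running between the inner faces of the legs it joins and aligned with the legs' outer faces on the other axis.

B is a run of 8 identical solid stair steps. Each tread is 1169×285 mm and each step block is 186 mm high. Step 1 rests on the floor; step k is offset from step 1 by (k−1)×285 mm in y and (k−1)×186 mm in z.

The staircase is on the floor beside the stool on its −x side.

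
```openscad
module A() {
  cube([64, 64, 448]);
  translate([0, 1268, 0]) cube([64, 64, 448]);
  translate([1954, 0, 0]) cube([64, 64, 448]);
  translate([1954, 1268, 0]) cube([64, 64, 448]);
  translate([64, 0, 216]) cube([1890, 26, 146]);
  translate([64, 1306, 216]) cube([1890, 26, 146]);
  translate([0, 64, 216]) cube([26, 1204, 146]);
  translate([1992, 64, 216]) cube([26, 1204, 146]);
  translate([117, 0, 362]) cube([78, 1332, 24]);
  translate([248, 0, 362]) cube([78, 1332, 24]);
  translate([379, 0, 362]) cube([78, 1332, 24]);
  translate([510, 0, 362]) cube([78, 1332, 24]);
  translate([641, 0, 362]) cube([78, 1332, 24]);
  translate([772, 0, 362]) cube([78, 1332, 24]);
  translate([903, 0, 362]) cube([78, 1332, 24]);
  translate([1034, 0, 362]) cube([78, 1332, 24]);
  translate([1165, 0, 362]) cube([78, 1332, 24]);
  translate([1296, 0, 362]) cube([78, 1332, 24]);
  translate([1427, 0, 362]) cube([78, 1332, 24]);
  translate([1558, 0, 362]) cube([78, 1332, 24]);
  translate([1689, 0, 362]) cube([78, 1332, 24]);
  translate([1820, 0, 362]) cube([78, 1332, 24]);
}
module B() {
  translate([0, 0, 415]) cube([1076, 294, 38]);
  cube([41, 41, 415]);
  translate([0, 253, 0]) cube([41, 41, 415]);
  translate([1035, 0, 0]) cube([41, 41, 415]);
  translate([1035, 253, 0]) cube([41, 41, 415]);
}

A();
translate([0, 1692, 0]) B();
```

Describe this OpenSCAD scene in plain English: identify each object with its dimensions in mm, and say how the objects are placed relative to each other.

A is a bed frame 2018 mm long (x) by 1332 mm wide (y). Four 64×64 mm corner posts, 448 mm tall, at the corners of the footprint. Four rails of 26 mm thickness and 146 mm height run between adjacent posts with their undersides at z = 216 mm, their outer faces flush with the outside of the frame (the two x-running rails run between the posts' inner faces; the two y-running rails run between the posts' inner faces). 14 slats, each 78 mm wide (x) and 24 mm thick, lie across the top of the two x-running rails, running the full 1332 mm width of the frame in y; the slats are evenly spaced along x between the inner faces of the end posts with equal gaps (rounded down to the nearest mm) at the −x end and between each pair — any rounding remainder accumulates at the +x end.

B is a long wooden bench with a 1076 mm (x) × 294 mm (y) seat, 38 mm thick, its top surface 453 mm above the floor. Four 41 mm square legs at the seat corners, flush with the edges, run from z = 0 to the seat underside.

The bench is on the floor beside the bed frame on its +y side.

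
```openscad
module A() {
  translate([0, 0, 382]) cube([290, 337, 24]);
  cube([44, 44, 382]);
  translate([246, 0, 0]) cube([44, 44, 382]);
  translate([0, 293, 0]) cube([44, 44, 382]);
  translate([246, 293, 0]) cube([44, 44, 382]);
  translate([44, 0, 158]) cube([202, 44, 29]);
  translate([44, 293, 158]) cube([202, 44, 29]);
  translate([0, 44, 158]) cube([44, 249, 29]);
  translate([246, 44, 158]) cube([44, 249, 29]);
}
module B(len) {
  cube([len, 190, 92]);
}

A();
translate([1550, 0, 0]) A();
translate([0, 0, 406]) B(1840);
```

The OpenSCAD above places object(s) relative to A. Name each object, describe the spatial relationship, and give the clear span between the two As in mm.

A is a stool. B is a beam. A beam spans the tops of two stools. The clear span between the two stools is 1260 mm.

Second stool starts at x = 1550; first ends at x = 290; clear span = 1550 − 290 = 1260 mm.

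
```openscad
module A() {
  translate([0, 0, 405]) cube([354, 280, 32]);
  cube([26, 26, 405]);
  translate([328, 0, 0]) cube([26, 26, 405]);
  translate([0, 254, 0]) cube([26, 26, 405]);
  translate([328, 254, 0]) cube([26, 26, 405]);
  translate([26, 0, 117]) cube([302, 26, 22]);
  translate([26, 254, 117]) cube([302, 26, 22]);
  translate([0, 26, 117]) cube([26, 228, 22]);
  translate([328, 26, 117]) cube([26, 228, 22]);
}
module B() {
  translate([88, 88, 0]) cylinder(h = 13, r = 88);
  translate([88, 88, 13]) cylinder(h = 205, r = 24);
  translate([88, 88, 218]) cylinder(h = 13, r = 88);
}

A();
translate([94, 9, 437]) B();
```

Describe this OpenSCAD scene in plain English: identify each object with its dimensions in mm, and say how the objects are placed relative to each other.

A is a four-legged stool. The seat is 354×280 mm, 32 mm thick, top at z = 437 mm. It stands on four square legs, each 26×26 mm in cross-section, from z = 0 to the seat underside, each flush with a corner of the seat. Four stretchers, 26 mm wide and 22 mm tall, connect adjacent legs with their undersides at z = 117 mm, each running between the inner faces of the legs it joins and aligned with the legs' outer faces on the other axis.

B is a spool: two coaxial disc flanges of radius 88 mm and thickness 13 mm, joined by a core cylinder of radius 24 mm and height 205 mm. The lower flange rests on z = 0 and the three cylinders share a vertical axis.

The spool is on top of the stool.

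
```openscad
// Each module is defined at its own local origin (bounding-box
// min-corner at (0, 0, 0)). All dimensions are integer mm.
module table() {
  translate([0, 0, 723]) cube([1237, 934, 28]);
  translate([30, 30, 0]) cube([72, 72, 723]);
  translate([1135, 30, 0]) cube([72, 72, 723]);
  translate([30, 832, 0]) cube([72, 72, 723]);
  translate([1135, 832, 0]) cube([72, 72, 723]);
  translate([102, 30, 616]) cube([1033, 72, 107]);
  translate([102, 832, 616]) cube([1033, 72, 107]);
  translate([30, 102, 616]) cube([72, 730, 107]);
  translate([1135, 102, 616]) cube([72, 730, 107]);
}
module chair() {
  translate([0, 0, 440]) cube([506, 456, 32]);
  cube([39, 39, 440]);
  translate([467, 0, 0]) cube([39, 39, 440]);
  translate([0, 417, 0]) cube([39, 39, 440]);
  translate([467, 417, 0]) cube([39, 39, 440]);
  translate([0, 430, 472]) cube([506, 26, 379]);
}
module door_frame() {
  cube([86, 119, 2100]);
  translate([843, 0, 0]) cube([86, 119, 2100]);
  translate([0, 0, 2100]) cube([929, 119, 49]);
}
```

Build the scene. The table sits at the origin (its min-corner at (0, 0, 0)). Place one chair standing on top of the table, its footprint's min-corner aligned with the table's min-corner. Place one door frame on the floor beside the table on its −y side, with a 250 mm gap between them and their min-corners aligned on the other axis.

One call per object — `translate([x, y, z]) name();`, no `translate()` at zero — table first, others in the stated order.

table();
translate([0, 0, 751]) chair();
translate([0, -369, 0]) door_frame();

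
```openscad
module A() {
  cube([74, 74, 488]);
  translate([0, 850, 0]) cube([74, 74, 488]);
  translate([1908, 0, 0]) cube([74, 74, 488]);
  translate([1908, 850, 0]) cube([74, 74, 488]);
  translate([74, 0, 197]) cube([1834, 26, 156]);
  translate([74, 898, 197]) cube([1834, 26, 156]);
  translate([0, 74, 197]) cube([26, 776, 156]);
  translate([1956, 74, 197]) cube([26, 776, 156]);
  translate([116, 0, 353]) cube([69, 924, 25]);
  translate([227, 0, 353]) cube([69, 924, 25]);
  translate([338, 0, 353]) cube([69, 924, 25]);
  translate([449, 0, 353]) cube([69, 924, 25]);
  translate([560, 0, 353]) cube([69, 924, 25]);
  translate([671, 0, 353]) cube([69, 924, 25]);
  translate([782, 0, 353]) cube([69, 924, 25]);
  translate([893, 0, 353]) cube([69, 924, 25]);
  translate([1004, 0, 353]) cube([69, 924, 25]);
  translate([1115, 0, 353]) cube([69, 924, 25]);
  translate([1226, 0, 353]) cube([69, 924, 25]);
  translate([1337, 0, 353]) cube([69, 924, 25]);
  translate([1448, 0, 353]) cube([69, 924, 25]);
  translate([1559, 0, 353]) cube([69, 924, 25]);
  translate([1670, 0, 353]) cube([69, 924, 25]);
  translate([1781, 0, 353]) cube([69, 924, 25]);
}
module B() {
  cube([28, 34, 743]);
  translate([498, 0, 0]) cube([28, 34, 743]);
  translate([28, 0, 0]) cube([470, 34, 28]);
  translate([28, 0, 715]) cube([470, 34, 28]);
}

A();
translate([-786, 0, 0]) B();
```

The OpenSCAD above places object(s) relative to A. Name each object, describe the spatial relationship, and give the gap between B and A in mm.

The picture frame's nearest face is 260 mm from the bed frame's −x face.

A is a bed frame. B is a picture frame. The picture frame is on the floor beside the bed frame on its −x side. The gap between the picture frame and the bed frame is 260 mm.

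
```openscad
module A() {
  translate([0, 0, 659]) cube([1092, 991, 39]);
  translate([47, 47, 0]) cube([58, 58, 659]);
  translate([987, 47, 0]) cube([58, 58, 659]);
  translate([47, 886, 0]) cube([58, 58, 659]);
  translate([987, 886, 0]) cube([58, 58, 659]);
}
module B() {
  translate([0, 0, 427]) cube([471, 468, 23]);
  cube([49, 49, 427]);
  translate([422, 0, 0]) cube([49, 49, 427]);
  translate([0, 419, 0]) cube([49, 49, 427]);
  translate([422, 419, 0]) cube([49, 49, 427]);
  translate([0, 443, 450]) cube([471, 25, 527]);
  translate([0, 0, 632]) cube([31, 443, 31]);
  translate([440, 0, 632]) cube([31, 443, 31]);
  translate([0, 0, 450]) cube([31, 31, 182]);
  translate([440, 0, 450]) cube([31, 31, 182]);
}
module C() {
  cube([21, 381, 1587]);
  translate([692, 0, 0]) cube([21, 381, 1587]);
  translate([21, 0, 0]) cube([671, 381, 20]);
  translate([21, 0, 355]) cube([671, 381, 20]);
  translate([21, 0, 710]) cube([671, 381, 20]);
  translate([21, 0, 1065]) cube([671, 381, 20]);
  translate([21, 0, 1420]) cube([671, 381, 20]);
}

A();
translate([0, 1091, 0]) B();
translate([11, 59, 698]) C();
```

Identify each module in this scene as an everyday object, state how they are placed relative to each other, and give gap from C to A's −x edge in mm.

A is a table. B is a chair. C is a bookshelf. The chair is on the floor beside the table on its +y side. The bookshelf is on top of the table. The gap from the bookshelf to the table's −x edge is 11 mm.

The bookshelf's min-x is at 11; the table's min-x is 0; gap = 11 mm.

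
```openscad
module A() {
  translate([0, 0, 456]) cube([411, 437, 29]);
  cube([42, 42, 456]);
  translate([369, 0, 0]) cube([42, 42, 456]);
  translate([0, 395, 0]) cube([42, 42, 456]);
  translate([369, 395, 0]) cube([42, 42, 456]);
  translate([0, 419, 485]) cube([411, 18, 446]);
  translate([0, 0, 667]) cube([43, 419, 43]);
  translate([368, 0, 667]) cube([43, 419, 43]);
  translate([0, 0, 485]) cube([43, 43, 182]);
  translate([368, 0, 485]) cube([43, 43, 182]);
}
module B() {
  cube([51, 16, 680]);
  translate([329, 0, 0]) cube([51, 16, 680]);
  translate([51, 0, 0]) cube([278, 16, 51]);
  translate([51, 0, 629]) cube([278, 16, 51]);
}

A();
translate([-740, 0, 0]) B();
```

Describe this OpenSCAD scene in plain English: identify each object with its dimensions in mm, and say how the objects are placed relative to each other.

A is a chair: 411×437 mm seat, 29 mm thick, top at z = 485 mm, on four 42 mm square corner legs flush with the seat edges. A 18 mm thick backrest slab spans the full seat width, extending 446 mm above the seat top, its back face flush with the seat's +y edge. Two armrests of 43×43 mm section run along each side from the seat's front edge to the front of the backrest, top faces 225 mm above the seat top and outer faces flush with the seat's x-edges; a 43×43 mm post under the front of each armrest stands on the seat at the front corner.

B is a rectangular picture frame lying in the x–z plane (depth along y). The opening is 278 mm wide (x) by 578 mm tall (z), surrounded by a border 51 mm wide on all four sides. The frame is 16 mm deep and is made of two full-height vertical stiles with two horizontal rails fitted between them.

The picture frame is on the floor beside the chair on its −x side.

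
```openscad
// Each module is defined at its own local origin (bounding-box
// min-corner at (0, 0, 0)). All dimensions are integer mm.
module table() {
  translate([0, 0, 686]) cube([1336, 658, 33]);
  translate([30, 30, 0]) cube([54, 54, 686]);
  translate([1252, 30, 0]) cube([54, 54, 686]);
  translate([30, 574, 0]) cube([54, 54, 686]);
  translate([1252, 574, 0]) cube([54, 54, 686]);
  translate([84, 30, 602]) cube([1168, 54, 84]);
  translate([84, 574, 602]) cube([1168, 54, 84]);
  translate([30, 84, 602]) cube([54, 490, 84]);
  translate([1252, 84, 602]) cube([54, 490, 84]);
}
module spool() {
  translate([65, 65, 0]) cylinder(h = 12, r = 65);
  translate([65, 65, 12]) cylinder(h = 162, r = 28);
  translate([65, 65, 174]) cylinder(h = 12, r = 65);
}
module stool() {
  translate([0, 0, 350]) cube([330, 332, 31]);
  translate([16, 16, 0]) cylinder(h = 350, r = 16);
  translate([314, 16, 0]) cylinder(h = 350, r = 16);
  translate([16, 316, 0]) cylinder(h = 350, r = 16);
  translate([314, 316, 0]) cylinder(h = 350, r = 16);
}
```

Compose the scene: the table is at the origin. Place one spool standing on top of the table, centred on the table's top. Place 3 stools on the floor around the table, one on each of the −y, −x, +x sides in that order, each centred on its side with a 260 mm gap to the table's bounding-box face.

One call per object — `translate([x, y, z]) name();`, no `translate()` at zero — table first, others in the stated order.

table();
translate([603, 264, 719]) spool();
translate([503, -592, 0]) stool();
translate([-590, 163, 0]) stool();
translate([1596, 163, 0]) stool();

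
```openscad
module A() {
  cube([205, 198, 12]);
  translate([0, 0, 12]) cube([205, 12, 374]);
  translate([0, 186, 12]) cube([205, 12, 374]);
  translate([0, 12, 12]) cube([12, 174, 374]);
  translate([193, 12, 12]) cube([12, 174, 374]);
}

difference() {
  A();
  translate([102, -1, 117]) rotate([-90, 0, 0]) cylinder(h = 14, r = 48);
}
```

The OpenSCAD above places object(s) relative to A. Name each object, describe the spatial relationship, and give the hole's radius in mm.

The subtracted cylinder has r = 48 mm.

A is an open box. The open box has a circular hole through its front wall. The hole's radius is 48 mm.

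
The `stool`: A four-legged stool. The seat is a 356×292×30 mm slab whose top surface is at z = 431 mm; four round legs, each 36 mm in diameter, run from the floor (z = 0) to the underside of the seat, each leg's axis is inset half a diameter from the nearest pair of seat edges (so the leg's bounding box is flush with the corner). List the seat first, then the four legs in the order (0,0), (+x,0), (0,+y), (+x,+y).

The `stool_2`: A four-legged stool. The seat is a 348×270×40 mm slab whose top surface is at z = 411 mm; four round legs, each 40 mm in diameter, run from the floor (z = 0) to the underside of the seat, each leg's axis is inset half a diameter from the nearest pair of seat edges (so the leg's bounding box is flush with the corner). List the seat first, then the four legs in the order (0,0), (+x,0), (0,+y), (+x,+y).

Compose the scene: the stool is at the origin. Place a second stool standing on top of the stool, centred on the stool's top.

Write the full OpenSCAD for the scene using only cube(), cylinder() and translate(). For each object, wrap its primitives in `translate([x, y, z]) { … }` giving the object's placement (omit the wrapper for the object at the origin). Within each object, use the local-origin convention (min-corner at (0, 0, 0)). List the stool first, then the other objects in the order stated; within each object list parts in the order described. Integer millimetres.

translate([0, 0, 401]) cube([356, 292, 30]);
translate([18, 18, 0]) cylinder(h = 401, r = 18);
translate([338, 18, 0]) cylinder(h = 401, r = 18);
translate([18, 274, 0]) cylinder(h = 401, r = 18);
translate([338, 274, 0]) cylinder(h = 401, r = 18);
translate([4, 11, 431]) {
  translate([0, 0, 371]) cube([348, 270, 40]);
  translate([20, 20, 0]) cylinder(h = 371, r = 20);
  translate([328, 20, 0]) cylinder(h = 371, r = 20);
  translate([20, 250, 0]) cylinder(h = 371, r = 20);
  translate([328, 250, 0]) cylinder(h = 371, r = 20);
}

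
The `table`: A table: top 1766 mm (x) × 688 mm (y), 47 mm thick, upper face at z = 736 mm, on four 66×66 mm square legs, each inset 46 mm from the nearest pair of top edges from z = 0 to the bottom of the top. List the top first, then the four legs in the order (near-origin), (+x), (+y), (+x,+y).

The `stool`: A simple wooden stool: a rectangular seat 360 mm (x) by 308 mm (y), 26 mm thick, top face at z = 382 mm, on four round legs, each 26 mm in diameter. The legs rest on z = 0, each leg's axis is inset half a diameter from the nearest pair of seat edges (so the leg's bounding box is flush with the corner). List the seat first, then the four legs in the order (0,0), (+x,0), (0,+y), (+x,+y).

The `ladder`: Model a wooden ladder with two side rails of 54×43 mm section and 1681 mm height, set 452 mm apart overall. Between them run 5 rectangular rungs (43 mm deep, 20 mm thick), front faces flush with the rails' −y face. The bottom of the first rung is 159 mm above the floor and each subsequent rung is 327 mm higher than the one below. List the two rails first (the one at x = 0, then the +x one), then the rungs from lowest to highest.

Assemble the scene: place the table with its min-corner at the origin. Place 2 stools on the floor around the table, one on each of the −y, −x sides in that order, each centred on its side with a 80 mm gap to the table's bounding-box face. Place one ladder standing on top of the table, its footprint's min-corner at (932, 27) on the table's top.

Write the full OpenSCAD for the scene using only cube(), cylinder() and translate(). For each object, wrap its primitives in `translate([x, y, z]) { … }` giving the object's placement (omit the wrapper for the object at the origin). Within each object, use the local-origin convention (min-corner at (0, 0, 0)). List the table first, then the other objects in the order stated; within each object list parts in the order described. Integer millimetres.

translate([0, 0, 689]) cube([1766, 688, 47]);
translate([46, 46, 0]) cube([66, 66, 689]);
translate([1654, 46, 0]) cube([66, 66, 689]);
translate([46, 576, 0]) cube([66, 66, 689]);
translate([1654, 576, 0]) cube([66, 66, 689]);
translate([703, -388, 0]) {
  translate([0, 0, 356]) cube([360, 308, 26]);
  translate([13, 13, 0]) cylinder(h = 356, r = 13);
  translate([347, 13, 0]) cylinder(h = 356, r = 13);
  translate([13, 295, 0]) cylinder(h = 356, r = 13);
  translate([347, 295, 0]) cylinder(h = 356, r = 13);
}
translate([-440, 190, 0]) {
  translate([0, 0, 356]) cube([360, 308, 26]);
  translate([13, 13, 0]) cylinder(h = 356, r = 13);
  translate([347, 13, 0]) cylinder(h = 356, r = 13);
  translate([13, 295, 0]) cylinder(h = 356, r = 13);
  translate([347, 295, 0]) cylinder(h = 356, r = 13);
}
translate([932, 27, 736]) {
  cube([54, 43, 1681]);
  translate([398, 0, 0]) cube([54, 43, 1681]);
  translate([54, 0, 159]) cube([344, 43, 20]);
  translate([54, 0, 486]) cube([344, 43, 20]);
  translate([54, 0, 813]) cube([344, 43, 20]);
  translate([54, 0, 1140]) cube([344, 43, 20]);
  translate([54, 0, 1467]) cube([344, 43, 20]);
}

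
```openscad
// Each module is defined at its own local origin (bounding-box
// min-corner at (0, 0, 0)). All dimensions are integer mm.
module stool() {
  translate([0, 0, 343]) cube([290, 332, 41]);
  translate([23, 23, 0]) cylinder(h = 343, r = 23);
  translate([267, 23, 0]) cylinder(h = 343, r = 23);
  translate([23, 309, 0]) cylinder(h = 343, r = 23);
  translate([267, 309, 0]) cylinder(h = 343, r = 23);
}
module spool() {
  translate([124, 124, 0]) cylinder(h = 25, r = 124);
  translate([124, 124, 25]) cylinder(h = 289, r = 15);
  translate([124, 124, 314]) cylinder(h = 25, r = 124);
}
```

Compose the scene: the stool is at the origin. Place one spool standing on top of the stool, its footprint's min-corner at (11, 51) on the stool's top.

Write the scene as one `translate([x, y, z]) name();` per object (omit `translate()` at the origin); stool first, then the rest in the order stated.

stool();
translate([11, 51, 384]) spool();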